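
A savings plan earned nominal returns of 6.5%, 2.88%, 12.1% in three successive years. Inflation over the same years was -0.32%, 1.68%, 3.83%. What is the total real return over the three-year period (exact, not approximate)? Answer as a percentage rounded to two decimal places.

Nominal growth factor = 1.0650 × 1.0288 × 1.1210 = 1.228248
Price-level growth factor = 0.9968 × 1.0168 × 1.0383 = 1.052365
Real growth factor = 1.228248 / 1.052365 = 1.167131
Total real return = 1.167131 − 1 → 16.71%.

16.71%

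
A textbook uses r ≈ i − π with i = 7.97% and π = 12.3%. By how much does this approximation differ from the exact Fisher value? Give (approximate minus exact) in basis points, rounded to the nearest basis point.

Approximate: r ≈ 7.970% − 12.300% = -4.3300%
Exact: (1 + 0.0797)/(1 + 0.1230) − 1 = -3.8557%
Error = -4.3300% − (-3.8557%) = -0.4743% → -47 basis points.

-47 basis points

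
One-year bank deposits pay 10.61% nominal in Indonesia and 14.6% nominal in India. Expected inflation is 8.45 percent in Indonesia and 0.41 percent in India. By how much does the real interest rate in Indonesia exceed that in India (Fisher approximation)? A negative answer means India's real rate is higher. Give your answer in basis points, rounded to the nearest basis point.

Indonesia: 10.61% − 8.45% = 2.160%
India: 14.6% − 0.41% = 14.190%
Differential = -12.030% → -1203 basis points.

-1203 basis points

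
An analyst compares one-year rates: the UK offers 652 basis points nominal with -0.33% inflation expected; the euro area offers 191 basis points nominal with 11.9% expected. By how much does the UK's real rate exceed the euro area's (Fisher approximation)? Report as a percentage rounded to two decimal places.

The UK: 6.52% − (-0.33%) = 6.850%
The euro area: 1.91% − 11.9% = -9.990%
Differential = 16.840% → 16.84%.

16.84%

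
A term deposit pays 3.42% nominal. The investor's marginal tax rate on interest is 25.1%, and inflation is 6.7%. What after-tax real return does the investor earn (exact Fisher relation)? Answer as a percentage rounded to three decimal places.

-3.879%

After-tax nominal return = 3.42% × (1 − 0.251) = 2.56158%.
1 + r = 1.0256158 / 1.06700 = 0.961214
After-tax real rate = 0.961214 − 1 → -3.879%.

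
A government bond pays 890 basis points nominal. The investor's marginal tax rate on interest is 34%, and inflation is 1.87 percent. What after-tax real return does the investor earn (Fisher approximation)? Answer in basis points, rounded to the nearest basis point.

After-tax nominal return = 8.9% × (1 − 0.34) = 5.8740%.
r ≈ 5.8740% − 1.87% → 400 basis points.

400 basis points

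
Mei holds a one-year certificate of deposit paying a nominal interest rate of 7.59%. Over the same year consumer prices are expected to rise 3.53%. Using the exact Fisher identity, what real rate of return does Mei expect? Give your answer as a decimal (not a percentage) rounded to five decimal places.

0.03922

1 + r = 1.07590 / 1.03530 = 1.039216
r = 1.039216 − 1 = 3.9216%, i.e. 0.03922.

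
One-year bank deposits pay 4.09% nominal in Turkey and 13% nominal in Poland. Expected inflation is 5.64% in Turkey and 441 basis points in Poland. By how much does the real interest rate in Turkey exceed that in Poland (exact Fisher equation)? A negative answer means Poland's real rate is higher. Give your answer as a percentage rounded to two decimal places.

-9.69%

Turkey: (1 + 0.0409)/(1 + 0.0564) − 1 = -1.4672%
Poland: (1 + 0.1300)/(1 + 0.0441) − 1 = 8.2272%
Differential = -1.4672% − 8.2272% = -9.6944% → -9.69%.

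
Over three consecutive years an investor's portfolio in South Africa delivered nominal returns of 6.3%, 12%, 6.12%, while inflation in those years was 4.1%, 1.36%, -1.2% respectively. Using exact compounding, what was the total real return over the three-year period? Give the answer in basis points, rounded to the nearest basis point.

2119 basis points

Compound the nominal returns: 1.0630 × 1.1200 × 1.0612 = 1.263422.
Compound inflation: 1.0410 × 1.0136 × 0.9880 = 1.042496.
Deflate: 1.263422 / 1.042496 = 1.211921.
Total real return = 1.211921 − 1 → 2119 basis points.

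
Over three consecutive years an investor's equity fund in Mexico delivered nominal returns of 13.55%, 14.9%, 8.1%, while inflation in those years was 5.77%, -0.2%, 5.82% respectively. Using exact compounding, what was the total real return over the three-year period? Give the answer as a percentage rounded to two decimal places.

Nominal growth factor = 1.1355 × 1.1490 × 1.0810 = 1.410369
Price-level growth factor = 1.0577 × 0.9980 × 1.0582 = 1.117020
Real growth factor = 1.410369 / 1.117020 = 1.262618
Total real return = 1.262618 − 1 → 26.26%.

26.26%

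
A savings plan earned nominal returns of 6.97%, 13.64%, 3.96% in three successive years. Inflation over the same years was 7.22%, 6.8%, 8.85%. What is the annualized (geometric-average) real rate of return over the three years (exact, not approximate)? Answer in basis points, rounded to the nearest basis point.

Compound the nominal returns: 1.0697 × 1.1364 × 1.0396 = 1.26374512.
Compound inflation: 1.0722 × 1.0680 × 1.0885 = 1.24645180.
Deflate: 1.26374512 / 1.24645180 = 1.01387404.
Annualized real rate = 1.01387404^(1/3) − 1 = 0.4603% → 46 basis points.

46 basis points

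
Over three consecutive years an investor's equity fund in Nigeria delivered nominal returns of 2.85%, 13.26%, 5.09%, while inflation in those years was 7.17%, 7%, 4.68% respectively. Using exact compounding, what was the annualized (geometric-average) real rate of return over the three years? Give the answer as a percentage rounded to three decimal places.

0.656%

Compound the nominal returns: 1.0285 × 1.1326 × 1.0509 = 1.22417145.
Compound inflation: 1.0717 × 1.0700 × 1.0468 = 1.20038545.
Deflate: 1.22417145 / 1.20038545 = 1.01981530.
Annualized real rate = 1.01981530^(1/3) − 1 = 0.6562% → 0.656%.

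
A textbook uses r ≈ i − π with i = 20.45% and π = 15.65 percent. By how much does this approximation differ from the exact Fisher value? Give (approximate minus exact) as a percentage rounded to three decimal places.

0.650%

Approximate: r ≈ 20.450% − 15.650% = 4.8000%
Exact: (1 + 0.2045)/(1 + 0.1565) − 1 = 4.15045%
Error = 4.8000% − 4.15045% = 0.64955% → 0.650%.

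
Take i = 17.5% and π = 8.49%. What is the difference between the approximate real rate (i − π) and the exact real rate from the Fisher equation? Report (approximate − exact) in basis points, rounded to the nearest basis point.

Approximate: r ≈ 17.500% − 8.490% = 9.0100%
Exact: (1 + 0.1750)/(1 + 0.0849) − 1 = 8.3049%
Error = 9.0100% − 8.3049% = 0.7051% → 71 basis points.

71 basis points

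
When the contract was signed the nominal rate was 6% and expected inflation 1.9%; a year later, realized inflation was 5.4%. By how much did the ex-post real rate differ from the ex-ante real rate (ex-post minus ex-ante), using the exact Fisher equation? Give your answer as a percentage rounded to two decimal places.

-3.45%

Ex-ante: (1 + 0.0600)/(1 + 0.0190) − 1 = 4.0236%
Ex-post: (1 + 0.0600)/(1 + 0.0540) − 1 = 0.5693%
Difference (ex-post − ex-ante) = -3.4543% → -3.45%.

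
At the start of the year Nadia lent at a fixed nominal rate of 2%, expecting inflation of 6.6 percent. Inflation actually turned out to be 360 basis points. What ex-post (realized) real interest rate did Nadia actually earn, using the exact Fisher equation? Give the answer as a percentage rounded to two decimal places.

Ex-post: (1 + 0.0200)/(1 + 0.0360) − 1 = -1.5444%
So the realized real rate is -1.54%.

-1.54%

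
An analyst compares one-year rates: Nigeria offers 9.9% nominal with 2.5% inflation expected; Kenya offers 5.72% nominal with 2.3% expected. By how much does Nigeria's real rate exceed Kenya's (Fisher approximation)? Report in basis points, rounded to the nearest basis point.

Nigeria: 9.9% − 2.5% = 7.400%
Kenya: 5.72% − 2.3% = 3.420%
Differential = 3.980% → 398 basis points.

398 basis points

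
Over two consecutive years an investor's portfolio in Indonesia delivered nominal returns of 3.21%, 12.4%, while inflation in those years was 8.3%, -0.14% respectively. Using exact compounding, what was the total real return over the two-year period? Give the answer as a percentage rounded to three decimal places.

7.267%

Compound the nominal returns: 1.0321 × 1.1240 = 1.1600804.
Compound inflation: 1.0830 × 0.9986 = 1.0814838.
Deflate: 1.1600804 / 1.0814838 = 1.0726748.
Total real return = 1.0726748 − 1 → 7.267%.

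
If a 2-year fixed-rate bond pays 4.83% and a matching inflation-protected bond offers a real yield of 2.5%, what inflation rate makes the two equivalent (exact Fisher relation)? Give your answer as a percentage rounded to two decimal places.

2.27%

(1 + π) = (1 + i)/(1 + r) = 1.04830 / 1.02500 = 1.022732
Break-even inflation = 1.022732 − 1 → 2.27%.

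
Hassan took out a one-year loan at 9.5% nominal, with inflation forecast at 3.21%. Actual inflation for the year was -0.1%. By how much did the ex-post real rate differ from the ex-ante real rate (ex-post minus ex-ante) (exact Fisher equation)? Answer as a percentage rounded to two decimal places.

3.52%

Ex-ante: (1 + 0.0950)/(1 + 0.0321) − 1 = 6.0944%
Ex-post: (1 + 0.0950)/(1 − 0.0010) − 1 = 9.6096%
Difference (ex-post − ex-ante) = 3.5152% → 3.52%.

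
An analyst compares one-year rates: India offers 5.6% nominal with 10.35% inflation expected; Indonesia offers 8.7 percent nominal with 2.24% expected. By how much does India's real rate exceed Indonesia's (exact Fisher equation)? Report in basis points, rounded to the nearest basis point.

India: (1 + 0.0560)/(1 + 0.1035) − 1 = -4.3045%
Indonesia: (1 + 0.0870)/(1 + 0.0224) − 1 = 6.3185%
Differential = -4.3045% − 6.3185% = -10.6230% → -1062 basis points.

-1062 basis points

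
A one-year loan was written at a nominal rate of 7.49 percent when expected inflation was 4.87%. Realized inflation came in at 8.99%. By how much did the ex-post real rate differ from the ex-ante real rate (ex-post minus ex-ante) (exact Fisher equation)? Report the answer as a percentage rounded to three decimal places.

Ex-ante: (1 + 0.0749)/(1 + 0.0487) − 1 = 2.4983%
Ex-post: (1 + 0.0749)/(1 + 0.0899) − 1 = -1.3763%
Difference (ex-post − ex-ante) = -3.8746% → -3.875%.

-3.875%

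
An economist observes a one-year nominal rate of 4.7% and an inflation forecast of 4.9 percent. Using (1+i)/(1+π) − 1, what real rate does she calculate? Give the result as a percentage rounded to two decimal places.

-0.19%

By the Fisher relation, 1 + r = (1 + i)/(1 + π).
1 + r = 1.04700 / 1.04900 = 0.998093
r = 0.998093 − 1 = -0.1907%, i.e. -0.19%.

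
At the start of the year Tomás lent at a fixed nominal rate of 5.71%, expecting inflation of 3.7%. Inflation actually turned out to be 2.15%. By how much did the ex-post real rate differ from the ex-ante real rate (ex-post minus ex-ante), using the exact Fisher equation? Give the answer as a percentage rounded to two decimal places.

Ex-ante: (1 + 0.0571)/(1 + 0.0370) − 1 = 1.9383%
Ex-post: (1 + 0.0571)/(1 + 0.0215) − 1 = 3.4851%
Difference (ex-post − ex-ante) = 1.5468% → 1.55%.

1.55%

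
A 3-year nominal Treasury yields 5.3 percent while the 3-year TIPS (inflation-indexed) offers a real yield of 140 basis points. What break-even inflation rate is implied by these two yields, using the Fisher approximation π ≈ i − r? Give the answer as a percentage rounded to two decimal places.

π ≈ i − r = 5.3% − 1.4% → 3.90%.

3.90%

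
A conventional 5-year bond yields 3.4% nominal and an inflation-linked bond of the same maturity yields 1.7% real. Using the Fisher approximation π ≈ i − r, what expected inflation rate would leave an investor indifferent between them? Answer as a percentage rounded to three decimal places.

π ≈ i − r = 3.4% − 1.7% → 1.700%.

1.700%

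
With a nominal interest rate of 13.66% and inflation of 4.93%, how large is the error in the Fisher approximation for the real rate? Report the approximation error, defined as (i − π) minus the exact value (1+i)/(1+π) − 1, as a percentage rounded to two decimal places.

Approximate: r ≈ 13.660% − 4.930% = 8.7300%
Exact: (1 + 0.1366)/(1 + 0.0493) − 1 = 8.3198%
Error = 8.7300% − 8.3198% = 0.4102% → 0.41%.

0.41%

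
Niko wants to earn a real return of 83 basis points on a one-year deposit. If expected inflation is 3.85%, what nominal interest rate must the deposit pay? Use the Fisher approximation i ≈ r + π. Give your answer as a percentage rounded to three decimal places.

i ≈ r + π = 0.83% + 3.85% = 4.680%.

4.680%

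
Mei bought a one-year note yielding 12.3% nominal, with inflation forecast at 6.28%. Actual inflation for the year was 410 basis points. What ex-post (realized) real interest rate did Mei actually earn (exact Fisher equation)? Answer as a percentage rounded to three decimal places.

7.877%

Ex-post: (1 + 0.1230)/(1 + 0.0410) − 1 = 7.8770%
So the realized real rate is 7.877%.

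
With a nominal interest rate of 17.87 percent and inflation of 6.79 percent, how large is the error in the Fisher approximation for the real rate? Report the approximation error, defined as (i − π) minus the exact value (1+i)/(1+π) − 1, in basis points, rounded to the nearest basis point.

70 basis points

Approximate: r ≈ 17.870% − 6.790% = 11.0800%
Exact: (1 + 0.1787)/(1 + 0.0679) − 1 = 10.3755%
Error = 11.0800% − 10.3755% = 0.7045% → 70 basis points.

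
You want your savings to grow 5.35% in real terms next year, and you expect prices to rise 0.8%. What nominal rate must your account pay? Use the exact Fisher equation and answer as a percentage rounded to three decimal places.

6.193%

(1 + i) = (1 + r)(1 + π) = 1.05350 × 1.00800 = 1.061928
i = 1.061928 − 1, so the required nominal rate is 6.193%.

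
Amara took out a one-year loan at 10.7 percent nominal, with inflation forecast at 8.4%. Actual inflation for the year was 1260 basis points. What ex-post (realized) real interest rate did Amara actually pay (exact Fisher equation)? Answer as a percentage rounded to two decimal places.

-1.69%

Ex-post: (1 + 0.1070)/(1 + 0.1260) − 1 = -1.6874%
So the realized real rate is -1.69%.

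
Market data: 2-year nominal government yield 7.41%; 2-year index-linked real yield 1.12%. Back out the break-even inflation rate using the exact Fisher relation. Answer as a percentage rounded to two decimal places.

(1 + π) = (1 + i)/(1 + r) = 1.07410 / 1.01120 = 1.062203
Break-even inflation = 1.062203 − 1 → 6.22%.

6.22%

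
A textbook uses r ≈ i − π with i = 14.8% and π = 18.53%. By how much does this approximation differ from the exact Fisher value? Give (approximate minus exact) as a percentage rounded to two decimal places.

Approximate: r ≈ 14.800% − 18.530% = -3.7300%
Exact: (1 + 0.1480)/(1 + 0.1853) − 1 = -3.1469%
Error = -3.7300% − (-3.1469%) = -0.5831% → -0.58%.

-0.58%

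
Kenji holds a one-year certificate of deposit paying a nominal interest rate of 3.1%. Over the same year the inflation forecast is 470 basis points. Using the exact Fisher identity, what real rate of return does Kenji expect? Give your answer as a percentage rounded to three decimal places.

By the Fisher identity, 1 + r = (1 + i)/(1 + π).
1 + r = 1.03100 / 1.04700 = 0.984718
r = 0.984718 − 1 = -1.5282%, i.e. -1.528%.

-1.528%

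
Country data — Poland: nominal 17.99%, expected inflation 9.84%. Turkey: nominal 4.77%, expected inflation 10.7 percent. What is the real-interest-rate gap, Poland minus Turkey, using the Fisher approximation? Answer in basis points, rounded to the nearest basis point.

1408 basis points

Poland: 17.99% − 9.84% = 8.150%
Turkey: 4.77% − 10.7% = -5.930%
Differential = 14.080% → 1408 basis points.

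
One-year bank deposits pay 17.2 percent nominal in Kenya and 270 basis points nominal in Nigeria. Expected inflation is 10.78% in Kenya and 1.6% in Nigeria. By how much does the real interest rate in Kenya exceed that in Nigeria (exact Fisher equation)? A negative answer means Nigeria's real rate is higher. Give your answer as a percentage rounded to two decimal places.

4.71%

Kenya: (1 + 0.1720)/(1 + 0.1078) − 1 = 5.7953%
Nigeria: (1 + 0.0270)/(1 + 0.0160) − 1 = 1.0827%
Differential = 5.7953% − 1.0827% = 4.7126% → 4.71%.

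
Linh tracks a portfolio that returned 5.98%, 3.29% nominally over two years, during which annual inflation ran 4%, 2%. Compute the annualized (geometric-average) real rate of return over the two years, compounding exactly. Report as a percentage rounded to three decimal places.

1.584%

Compound the nominal returns: 1.0598 × 1.0329 = 1.09466742.
Compound inflation: 1.0400 × 1.0200 = 1.06080000.
Deflate: 1.09466742 / 1.06080000 = 1.03192630.
Annualized real rate = 1.03192630^(1/2) − 1 = 1.5838% → 1.584%.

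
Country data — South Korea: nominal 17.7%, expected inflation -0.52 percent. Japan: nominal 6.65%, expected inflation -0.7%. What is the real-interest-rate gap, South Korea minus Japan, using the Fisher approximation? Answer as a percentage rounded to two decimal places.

10.87%

South Korea: 17.7% − (-0.52%) = 18.220%
Japan: 6.65% − (-0.7%) = 7.350%
Differential = 10.870% → 10.87%.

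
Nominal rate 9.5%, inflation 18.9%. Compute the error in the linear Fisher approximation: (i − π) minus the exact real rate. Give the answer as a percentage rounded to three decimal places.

-1.494%

Approximate: r ≈ 9.500% − 18.900% = -9.4000%
Exact: (1 + 0.0950)/(1 + 0.1890) − 1 = -7.9058%
Error = -9.4000% − (-7.9058%) = -1.4942% → -1.494%.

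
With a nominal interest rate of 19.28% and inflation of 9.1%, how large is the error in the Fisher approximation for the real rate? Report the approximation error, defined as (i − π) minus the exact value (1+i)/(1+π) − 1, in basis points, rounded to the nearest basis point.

Approximate: r ≈ 19.280% − 9.100% = 10.1800%
Exact: (1 + 0.1928)/(1 + 0.0910) − 1 = 9.3309%
Error = 10.1800% − 9.3309% = 0.8491% → 85 basis points.

85 basis points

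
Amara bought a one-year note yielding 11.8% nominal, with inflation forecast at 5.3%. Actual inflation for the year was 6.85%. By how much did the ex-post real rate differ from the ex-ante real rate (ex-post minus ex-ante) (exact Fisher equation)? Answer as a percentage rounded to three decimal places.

Ex-ante: (1 + 0.1180)/(1 + 0.0530) − 1 = 6.1728%
Ex-post: (1 + 0.1180)/(1 + 0.0685) − 1 = 4.6327%
Difference (ex-post − ex-ante) = -1.5402% → -1.540%.

-1.540%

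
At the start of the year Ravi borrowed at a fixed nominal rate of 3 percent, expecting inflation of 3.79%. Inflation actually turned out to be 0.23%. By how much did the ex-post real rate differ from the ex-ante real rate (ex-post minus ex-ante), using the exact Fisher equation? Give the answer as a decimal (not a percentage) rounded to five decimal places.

Ex-ante: (1 + 0.0300)/(1 + 0.0379) − 1 = -0.7612%
Ex-post: (1 + 0.0300)/(1 + 0.0023) − 1 = 2.7636%
Difference (ex-post − ex-ante) = 3.5248% → 0.03525.

0.03525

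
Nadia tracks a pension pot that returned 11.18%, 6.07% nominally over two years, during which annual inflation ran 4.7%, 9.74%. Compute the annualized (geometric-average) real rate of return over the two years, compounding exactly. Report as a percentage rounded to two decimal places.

Compound the nominal returns: 1.1118 × 1.0607 = 1.17928626.
Compound inflation: 1.0470 × 1.0974 = 1.14897780.
Deflate: 1.17928626 / 1.14897780 = 1.02637863.
Annualized real rate = 1.02637863^(1/2) − 1 = 1.3103% → 1.31%.

1.31%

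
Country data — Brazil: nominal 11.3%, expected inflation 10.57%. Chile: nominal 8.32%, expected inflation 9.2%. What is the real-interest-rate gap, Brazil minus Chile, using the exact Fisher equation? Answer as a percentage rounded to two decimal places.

1.47%

Brazil: (1 + 0.1130)/(1 + 0.1057) − 1 = 0.6602%
Chile: (1 + 0.0832)/(1 + 0.0920) − 1 = -0.8059%
Differential = 0.6602% − (-0.8059%) = 1.4661% → 1.47%.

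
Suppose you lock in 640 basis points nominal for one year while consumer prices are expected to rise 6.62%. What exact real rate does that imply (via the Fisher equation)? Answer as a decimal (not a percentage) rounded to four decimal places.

By the Fisher equation, 1 + r = (1 + i)/(1 + π).
1 + r = 1.06400 / 1.06620 = 0.997937
r = 0.997937 − 1 = -0.2063%, i.e. -0.0021.

-0.0021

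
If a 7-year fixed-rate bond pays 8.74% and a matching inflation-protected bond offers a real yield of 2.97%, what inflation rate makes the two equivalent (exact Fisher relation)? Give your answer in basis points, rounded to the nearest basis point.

(1 + π) = (1 + i)/(1 + r) = 1.08740 / 1.02970 = 1.056036
Break-even inflation = 1.056036 − 1 → 560 basis points.

560 basis points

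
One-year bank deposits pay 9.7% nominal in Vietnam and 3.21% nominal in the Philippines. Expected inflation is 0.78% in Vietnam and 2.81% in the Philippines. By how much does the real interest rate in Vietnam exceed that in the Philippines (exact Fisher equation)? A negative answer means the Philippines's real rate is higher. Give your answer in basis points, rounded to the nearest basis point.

846 basis points

Vietnam: (1 + 0.0970)/(1 + 0.0078) − 1 = 8.8510%
The Philippines: (1 + 0.0321)/(1 + 0.0281) − 1 = 0.3891%
Differential = 8.8510% − 0.3891% = 8.4619% → 846 basis points.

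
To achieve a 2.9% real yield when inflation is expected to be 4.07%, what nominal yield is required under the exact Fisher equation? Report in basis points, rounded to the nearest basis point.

(1 + i) = (1 + r)(1 + π) = 1.02900 × 1.04070 = 1.0708803
i = 1.0708803 − 1, so the required nominal rate is 709 basis points.

709 basis points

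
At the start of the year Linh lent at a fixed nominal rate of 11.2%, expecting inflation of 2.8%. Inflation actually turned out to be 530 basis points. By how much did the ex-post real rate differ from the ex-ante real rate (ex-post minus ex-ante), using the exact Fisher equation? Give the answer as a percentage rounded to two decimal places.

-2.57%

Ex-ante: (1 + 0.1120)/(1 + 0.0280) − 1 = 8.1712%
Ex-post: (1 + 0.1120)/(1 + 0.0530) − 1 = 5.6030%
Difference (ex-post − ex-ante) = -2.5682% → -2.57%.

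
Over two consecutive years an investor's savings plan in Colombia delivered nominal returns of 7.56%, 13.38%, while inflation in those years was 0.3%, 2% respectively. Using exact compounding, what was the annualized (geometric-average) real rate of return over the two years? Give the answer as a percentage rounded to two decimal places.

9.18%

Compound the nominal returns: 1.0756 × 1.1338 = 1.21951528.
Compound inflation: 1.0030 × 1.0200 = 1.02306000.
Deflate: 1.21951528 / 1.02306000 = 1.19202713.
Annualized real rate = 1.19202713^(1/2) − 1 = 9.1800% → 9.18%.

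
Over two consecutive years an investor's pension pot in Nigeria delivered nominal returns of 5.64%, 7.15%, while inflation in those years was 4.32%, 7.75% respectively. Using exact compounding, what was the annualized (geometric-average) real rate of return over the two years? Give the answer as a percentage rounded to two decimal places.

0.35%

Compound the nominal returns: 1.0564 × 1.0715 = 1.13193260.
Compound inflation: 1.0432 × 1.0775 = 1.12404800.
Deflate: 1.13193260 / 1.12404800 = 1.00701447.
Annualized real rate = 1.00701447^(1/2) − 1 = 0.3501% → 0.35%.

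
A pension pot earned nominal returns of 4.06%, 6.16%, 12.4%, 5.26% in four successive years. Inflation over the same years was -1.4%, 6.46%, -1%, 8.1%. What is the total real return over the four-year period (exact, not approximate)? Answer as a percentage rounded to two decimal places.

Nominal growth factor = 1.0406 × 1.0616 × 1.1240 × 1.0526 = 1.306996
Price-level growth factor = 0.9860 × 1.0646 × 0.9900 × 1.0810 = 1.123374
Real growth factor = 1.306996 / 1.123374 = 1.163456
Total real return = 1.163456 − 1 → 16.35%.

16.35%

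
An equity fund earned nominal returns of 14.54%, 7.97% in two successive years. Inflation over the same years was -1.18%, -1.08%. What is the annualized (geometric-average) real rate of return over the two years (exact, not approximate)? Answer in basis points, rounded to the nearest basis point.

Compound the nominal returns: 1.1454 × 1.0797 = 1.23668838.
Compound inflation: 0.9882 × 0.9892 = 0.97752744.
Deflate: 1.23668838 / 0.97752744 = 1.26511884.
Annualized real rate = 1.26511884^(1/2) − 1 = 12.4775% → 1248 basis points.

1248 basis points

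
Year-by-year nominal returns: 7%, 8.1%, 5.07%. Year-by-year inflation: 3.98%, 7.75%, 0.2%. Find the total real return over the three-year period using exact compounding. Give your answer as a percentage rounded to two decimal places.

8.26%

Compound the nominal returns: 1.0700 × 1.0810 × 1.0507 = 1.215313.
Compound inflation: 1.0398 × 1.0775 × 1.0020 = 1.122625.
Deflate: 1.215313 / 1.122625 = 1.082564.
Total real return = 1.082564 − 1 → 8.26%.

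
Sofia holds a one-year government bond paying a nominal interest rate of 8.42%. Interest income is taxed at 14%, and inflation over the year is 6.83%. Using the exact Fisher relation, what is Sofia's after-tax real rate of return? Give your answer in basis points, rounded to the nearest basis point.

After-tax nominal return = 8.42% × (1 − 0.14) = 7.2412%.
1 + r = 1.072412 / 1.06830 = 1.003849
After-tax real rate = 1.003849 − 1 → 38 basis points.

38 basis points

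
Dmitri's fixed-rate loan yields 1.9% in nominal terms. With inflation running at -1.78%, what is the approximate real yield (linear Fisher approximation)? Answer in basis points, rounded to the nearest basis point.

368 basis points

r ≈ i − π = 1.9% − (-1.78%) = 368 basis points.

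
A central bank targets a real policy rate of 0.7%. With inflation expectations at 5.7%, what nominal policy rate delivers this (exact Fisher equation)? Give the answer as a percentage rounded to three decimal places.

(1 + i) = (1 + r)(1 + π) = 1.00700 × 1.05700 = 1.064399
i = 1.064399 − 1, so the required nominal rate is 6.440%.

6.440%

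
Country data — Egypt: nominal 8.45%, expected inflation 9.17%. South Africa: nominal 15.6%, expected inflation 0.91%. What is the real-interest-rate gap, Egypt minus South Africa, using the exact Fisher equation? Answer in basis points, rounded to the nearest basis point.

-1522 basis points

Egypt: (1 + 0.0845)/(1 + 0.0917) − 1 = -0.6595%
South Africa: (1 + 0.1560)/(1 + 0.0091) − 1 = 14.5575%
Differential = -0.6595% − 14.5575% = -15.2170% → -1522 basis points.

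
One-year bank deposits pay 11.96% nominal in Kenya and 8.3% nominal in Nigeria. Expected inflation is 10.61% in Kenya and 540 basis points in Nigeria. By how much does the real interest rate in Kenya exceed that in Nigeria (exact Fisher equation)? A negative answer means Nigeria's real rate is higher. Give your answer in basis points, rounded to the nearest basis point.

-153 basis points

Kenya: (1 + 0.1196)/(1 + 0.1061) − 1 = 1.2205%
Nigeria: (1 + 0.0830)/(1 + 0.0540) − 1 = 2.7514%
Differential = 1.2205% − 2.7514% = -1.5309% → -153 basis points.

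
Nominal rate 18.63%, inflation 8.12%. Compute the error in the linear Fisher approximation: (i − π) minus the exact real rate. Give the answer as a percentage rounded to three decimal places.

0.789%

Approximate: r ≈ 18.630% − 8.120% = 10.5100%
Exact: (1 + 0.1863)/(1 + 0.0812) − 1 = 9.7207%
Error = 10.5100% − 9.7207% = 0.7893% → 0.789%.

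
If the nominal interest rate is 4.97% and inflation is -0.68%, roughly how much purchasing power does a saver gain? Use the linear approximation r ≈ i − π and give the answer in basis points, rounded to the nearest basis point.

r ≈ i − π = 4.97% − (-0.68%) = 565 basis points.

565 basis points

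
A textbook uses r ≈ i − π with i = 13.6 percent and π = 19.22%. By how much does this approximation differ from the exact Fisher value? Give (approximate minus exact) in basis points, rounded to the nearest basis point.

-91 basis points

Approximate: r ≈ 13.600% − 19.220% = -5.6200%
Exact: (1 + 0.1360)/(1 + 0.1922) − 1 = -4.7140%
Error = -5.6200% − (-4.7140%) = -0.9060% → -91 basis points.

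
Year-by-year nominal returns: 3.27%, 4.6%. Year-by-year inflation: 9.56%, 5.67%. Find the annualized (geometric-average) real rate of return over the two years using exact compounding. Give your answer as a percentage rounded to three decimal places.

Compound the nominal returns: 1.0327 × 1.0460 = 1.08020420.
Compound inflation: 1.0956 × 1.0567 = 1.15772052.
Deflate: 1.08020420 / 1.15772052 = 0.93304401.
Annualized real rate = 0.93304401^(1/2) − 1 = -3.4058% → -3.406%.

-3.406%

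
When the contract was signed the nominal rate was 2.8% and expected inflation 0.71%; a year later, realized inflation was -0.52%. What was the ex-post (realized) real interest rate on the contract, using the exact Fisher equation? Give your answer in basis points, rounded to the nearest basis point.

Ex-post: (1 + 0.0280)/(1 − 0.0052) − 1 = 3.3374%
So the realized real rate is 334 basis points.

334 basis points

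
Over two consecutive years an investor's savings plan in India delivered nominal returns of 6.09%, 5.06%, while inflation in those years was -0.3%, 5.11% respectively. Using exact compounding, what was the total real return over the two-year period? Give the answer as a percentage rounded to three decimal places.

Compound the nominal returns: 1.0609 × 1.0506 = 1.114582.
Compound inflation: 0.9970 × 1.0511 = 1.047947.
Deflate: 1.114582 / 1.047947 = 1.063586.
Total real return = 1.063586 − 1 → 6.359%.

6.359%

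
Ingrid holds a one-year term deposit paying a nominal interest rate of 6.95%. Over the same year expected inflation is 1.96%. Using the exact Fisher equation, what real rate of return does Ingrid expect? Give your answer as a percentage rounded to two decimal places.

By the Fisher equation, 1 + r = (1 + i)/(1 + π).
1 + r = 1.06950 / 1.01960 = 1.048941
r = 1.048941 − 1 = 4.8941%, i.e. 4.89%.

4.89%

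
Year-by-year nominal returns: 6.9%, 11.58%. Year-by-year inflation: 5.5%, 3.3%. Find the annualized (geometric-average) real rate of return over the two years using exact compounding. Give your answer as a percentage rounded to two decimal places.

4.62%

Nominal growth factor = 1.0690 × 1.1158 = 1.19279020
Price-level growth factor = 1.0550 × 1.0330 = 1.08981500
Real growth factor = 1.19279020 / 1.08981500 = 1.09448870
Annualized real rate = 1.09448870^(1/2) − 1 = 4.6178% → 4.62%.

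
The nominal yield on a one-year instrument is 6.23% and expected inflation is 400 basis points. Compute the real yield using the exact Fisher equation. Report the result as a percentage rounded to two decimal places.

By the Fisher equation, 1 + r = (1 + i)/(1 + π).
1 + r = 1.06230 / 1.04000 = 1.021442
r = 1.021442 − 1 = 2.1442%, i.e. 2.14%.

2.14%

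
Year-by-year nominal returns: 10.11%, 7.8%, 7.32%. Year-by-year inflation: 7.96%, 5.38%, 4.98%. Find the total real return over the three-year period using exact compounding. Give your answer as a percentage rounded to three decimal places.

Compound the nominal returns: 1.1011 × 1.0780 × 1.0732 = 1.273873.
Compound inflation: 1.0796 × 1.0538 × 1.0498 = 1.194339.
Deflate: 1.273873 / 1.194339 = 1.066593.
Total real return = 1.066593 − 1 → 6.659%.

6.659%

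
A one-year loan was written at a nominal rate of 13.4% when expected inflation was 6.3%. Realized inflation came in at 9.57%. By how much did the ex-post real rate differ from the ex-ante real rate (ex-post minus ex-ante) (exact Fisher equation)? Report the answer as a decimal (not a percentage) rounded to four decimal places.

Ex-ante: (1 + 0.1340)/(1 + 0.0630) − 1 = 6.6792%
Ex-post: (1 + 0.1340)/(1 + 0.0957) − 1 = 3.4955%
Difference (ex-post − ex-ante) = -3.1837% → -0.0318.

-0.0318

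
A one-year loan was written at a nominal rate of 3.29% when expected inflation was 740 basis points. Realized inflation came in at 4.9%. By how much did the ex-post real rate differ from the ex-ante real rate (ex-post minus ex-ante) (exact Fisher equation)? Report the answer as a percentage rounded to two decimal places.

Ex-ante: (1 + 0.0329)/(1 + 0.0740) − 1 = -3.8268%
Ex-post: (1 + 0.0329)/(1 + 0.0490) − 1 = -1.5348%
Difference (ex-post − ex-ante) = 2.2920% → 2.29%.

2.29%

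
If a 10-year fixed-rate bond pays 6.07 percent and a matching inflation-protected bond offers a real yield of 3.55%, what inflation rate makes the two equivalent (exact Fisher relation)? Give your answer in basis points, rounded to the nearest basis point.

243 basis points

(1 + π) = (1 + i)/(1 + r) = 1.06070 / 1.03550 = 1.024336
Break-even inflation = 1.024336 − 1 → 243 basis points.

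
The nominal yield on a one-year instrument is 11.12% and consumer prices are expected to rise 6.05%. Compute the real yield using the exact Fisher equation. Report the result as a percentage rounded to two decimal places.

1 + r = 1.11120 / 1.06050 = 1.047808
r = 1.047808 − 1 = 4.7808%, i.e. 4.78%.

4.78%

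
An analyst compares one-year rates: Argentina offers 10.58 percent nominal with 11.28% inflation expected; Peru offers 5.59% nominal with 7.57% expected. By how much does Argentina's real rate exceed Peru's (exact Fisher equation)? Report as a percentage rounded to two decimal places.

1.21%

Argentina: (1 + 0.1058)/(1 + 0.1128) − 1 = -0.6290%
Peru: (1 + 0.0559)/(1 + 0.0757) − 1 = -1.8407%
Differential = -0.6290% − (-1.8407%) = 1.2116% → 1.21%.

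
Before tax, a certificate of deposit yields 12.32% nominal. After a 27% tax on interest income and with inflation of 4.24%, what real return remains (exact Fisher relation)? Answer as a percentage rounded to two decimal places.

After-tax nominal return = 12.32% × (1 − 0.27) = 8.9936%.
1 + r = 1.089936 / 1.04240 = 1.045602
After-tax real rate = 1.045602 − 1 → 4.56%.

4.56%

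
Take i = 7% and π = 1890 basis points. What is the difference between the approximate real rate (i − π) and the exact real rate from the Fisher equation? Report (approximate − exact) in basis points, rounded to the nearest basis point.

-189 basis points

Approximate: r ≈ 7.000% − 18.900% = -11.9000%
Exact: (1 + 0.0700)/(1 + 0.1890) − 1 = -10.0084%
Error = -11.9000% − (-10.0084%) = -1.8916% → -189 basis points.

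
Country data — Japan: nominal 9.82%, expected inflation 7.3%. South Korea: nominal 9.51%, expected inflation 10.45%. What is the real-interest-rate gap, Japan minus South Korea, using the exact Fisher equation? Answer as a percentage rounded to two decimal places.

Japan: (1 + 0.0982)/(1 + 0.0730) − 1 = 2.3486%
South Korea: (1 + 0.0951)/(1 + 0.1045) − 1 = -0.8511%
Differential = 2.3486% − (-0.8511%) = 3.1996% → 3.20%.

3.20%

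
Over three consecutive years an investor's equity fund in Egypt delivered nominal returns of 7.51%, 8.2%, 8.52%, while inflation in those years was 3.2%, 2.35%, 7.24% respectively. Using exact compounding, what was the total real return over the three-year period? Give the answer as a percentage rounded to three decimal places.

Compound the nominal returns: 1.0751 × 1.0820 × 1.0852 = 1.262368.
Compound inflation: 1.0320 × 1.0235 × 1.0724 = 1.132725.
Deflate: 1.262368 / 1.132725 = 1.114452.
Total real return = 1.114452 − 1 → 11.445%.

11.445%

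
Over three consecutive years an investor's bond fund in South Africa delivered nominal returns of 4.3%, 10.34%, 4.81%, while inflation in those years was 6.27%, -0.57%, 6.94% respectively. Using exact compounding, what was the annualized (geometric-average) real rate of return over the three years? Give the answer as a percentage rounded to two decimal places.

2.20%

Nominal growth factor = 1.0430 × 1.1034 × 1.0481 = 1.20620190
Price-level growth factor = 1.0627 × 0.9943 × 1.0694 = 1.12997361
Real growth factor = 1.20620190 / 1.12997361 = 1.06746024
Annualized real rate = 1.06746024^(1/3) − 1 = 2.1999% → 2.20%.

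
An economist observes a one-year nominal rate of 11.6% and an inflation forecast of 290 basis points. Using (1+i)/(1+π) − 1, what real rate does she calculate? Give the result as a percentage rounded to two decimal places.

8.45%

1 + r = 1.11600 / 1.02900 = 1.084548
r = 1.084548 − 1 = 8.4548%, i.e. 8.45%.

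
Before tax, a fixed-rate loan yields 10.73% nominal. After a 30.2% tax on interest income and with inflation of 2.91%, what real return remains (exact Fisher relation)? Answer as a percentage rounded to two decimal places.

4.45%

After-tax nominal return = 10.73% × (1 − 0.302) = 7.48954%.
1 + r = 1.0748954 / 1.02910 = 1.044500
After-tax real rate = 1.044500 − 1 → 4.45%.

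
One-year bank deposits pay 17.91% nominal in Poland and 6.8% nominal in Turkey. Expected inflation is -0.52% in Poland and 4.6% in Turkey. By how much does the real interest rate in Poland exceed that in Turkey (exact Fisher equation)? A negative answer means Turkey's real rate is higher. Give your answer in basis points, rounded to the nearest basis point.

Poland: (1 + 0.1791)/(1 − 0.0052) − 1 = 18.5263%
Turkey: (1 + 0.0680)/(1 + 0.0460) − 1 = 2.1033%
Differential = 18.5263% − 2.1033% = 16.4231% → 1642 basis points.

1642 basis points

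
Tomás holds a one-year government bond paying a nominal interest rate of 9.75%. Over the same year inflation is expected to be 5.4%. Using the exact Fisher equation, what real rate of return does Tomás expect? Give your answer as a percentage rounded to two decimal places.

By the Fisher equation, 1 + r = (1 + i)/(1 + π).
1 + r = 1.09750 / 1.05400 = 1.041271
r = 1.041271 − 1 = 4.1271%, i.e. 4.13%.

4.13%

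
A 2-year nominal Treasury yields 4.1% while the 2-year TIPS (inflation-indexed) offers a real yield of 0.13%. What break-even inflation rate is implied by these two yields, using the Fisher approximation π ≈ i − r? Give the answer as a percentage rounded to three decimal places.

3.970%

π ≈ i − r = 4.1% − 0.13% → 3.970%.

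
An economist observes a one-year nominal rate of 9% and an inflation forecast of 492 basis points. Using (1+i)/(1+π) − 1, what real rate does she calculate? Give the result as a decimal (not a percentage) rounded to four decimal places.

By the Fisher relation, 1 + r = (1 + i)/(1 + π).
1 + r = 1.09000 / 1.04920 = 1.038887
r = 1.038887 − 1 = 3.8887%, i.e. 0.0389.

0.0389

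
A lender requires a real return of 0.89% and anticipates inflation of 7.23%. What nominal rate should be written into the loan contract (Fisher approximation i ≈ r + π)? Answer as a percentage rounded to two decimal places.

8.12%

i ≈ r + π = 0.89% + 7.23% = 8.12%.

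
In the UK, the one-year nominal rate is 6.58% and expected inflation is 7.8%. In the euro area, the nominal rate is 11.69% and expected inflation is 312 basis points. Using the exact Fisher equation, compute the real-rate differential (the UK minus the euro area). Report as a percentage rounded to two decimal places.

-9.44%

The UK: (1 + 0.0658)/(1 + 0.0780) − 1 = -1.1317%
The euro area: (1 + 0.1169)/(1 + 0.0312) − 1 = 8.3107%
Differential = -1.1317% − 8.3107% = -9.4424% → -9.44%.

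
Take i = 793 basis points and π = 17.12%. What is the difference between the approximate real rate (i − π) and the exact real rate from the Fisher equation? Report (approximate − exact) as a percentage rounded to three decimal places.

Approximate: r ≈ 7.930% − 17.120% = -9.1900%
Exact: (1 + 0.0793)/(1 + 0.1712) − 1 = -7.8467%
Error = -9.1900% − (-7.8467%) = -1.3433% → -1.343%.

-1.343%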